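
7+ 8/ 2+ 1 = 12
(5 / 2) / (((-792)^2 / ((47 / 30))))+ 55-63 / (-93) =12991893425 / 233342208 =55.68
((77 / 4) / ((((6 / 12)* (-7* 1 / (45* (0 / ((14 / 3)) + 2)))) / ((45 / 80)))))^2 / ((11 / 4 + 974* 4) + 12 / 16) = 1804275 / 90752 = 19.88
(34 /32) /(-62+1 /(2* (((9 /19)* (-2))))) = -153 /9004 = -0.02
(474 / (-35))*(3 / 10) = -711 / 175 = -4.06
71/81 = 0.88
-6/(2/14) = -42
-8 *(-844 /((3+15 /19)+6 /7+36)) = 449008 /2703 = 166.11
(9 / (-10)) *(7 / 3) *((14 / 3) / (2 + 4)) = -49 / 30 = -1.63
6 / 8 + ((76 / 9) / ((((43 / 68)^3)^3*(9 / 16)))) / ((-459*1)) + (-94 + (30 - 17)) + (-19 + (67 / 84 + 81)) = -299694868304171907047 / 15388380592282258974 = -19.48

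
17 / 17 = 1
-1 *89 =-89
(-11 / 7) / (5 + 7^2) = -11 / 378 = -0.03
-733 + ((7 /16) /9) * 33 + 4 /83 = -2913689 /3984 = -731.35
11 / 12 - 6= -61 / 12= -5.08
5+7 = 12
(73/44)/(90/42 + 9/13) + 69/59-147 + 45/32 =-385355239/2679072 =-143.84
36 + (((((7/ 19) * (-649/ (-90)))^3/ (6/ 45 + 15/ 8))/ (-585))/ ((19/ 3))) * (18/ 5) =743931375910486/ 20669969458125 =35.99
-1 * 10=-10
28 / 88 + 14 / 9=371 / 198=1.87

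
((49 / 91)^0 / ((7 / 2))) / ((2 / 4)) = 4 / 7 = 0.57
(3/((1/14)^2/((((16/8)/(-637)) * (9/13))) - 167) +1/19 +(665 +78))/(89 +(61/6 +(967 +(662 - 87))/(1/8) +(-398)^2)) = 206564004/47493356669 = 0.00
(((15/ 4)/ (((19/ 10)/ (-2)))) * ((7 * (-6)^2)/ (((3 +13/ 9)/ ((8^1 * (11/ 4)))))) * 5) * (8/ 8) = -467775/ 19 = -24619.74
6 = 6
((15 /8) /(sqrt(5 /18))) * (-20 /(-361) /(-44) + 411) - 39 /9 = -13 /3 + 3672171 * sqrt(10) /7942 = 1457.82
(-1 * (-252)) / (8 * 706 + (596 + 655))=252 / 6899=0.04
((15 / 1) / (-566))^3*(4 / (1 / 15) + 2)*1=-104625 / 90660748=-0.00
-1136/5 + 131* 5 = 2139/5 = 427.80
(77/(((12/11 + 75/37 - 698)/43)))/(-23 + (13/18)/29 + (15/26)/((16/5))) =20902074336/99994758239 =0.21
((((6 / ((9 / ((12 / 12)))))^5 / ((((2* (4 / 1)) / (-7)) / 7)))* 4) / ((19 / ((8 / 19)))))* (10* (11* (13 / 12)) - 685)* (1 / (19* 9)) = 10646720 / 45001899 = 0.24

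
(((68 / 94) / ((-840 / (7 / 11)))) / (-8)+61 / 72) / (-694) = -630791 / 516669120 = -0.00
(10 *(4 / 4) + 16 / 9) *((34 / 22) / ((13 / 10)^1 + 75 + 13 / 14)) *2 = 140 / 297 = 0.47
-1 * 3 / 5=-0.60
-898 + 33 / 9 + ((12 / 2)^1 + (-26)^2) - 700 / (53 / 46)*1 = -130361 / 159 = -819.88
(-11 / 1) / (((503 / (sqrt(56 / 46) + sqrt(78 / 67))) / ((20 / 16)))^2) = -504625 / 3119094952-275 * sqrt(841386) / 1559547476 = -0.00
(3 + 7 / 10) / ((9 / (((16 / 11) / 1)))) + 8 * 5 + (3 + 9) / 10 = 4138 / 99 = 41.80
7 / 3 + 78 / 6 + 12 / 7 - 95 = -1637 / 21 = -77.95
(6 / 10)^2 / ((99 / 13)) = 13 / 275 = 0.05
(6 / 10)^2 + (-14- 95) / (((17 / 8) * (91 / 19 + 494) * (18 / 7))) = 11600129 / 36249525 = 0.32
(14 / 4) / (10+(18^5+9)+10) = 7 / 3779194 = 0.00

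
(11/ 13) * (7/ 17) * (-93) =-7161/ 221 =-32.40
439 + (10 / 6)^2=3976 / 9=441.78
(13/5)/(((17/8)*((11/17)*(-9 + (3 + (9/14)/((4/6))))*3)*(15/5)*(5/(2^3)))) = -23296/348975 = -0.07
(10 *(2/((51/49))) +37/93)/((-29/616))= -19101544/45849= -416.62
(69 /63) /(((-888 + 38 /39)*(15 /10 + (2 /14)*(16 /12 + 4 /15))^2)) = -14950 /36177911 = -0.00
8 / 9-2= -10 / 9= -1.11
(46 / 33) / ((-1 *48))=-23 / 792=-0.03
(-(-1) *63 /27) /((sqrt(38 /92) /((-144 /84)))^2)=2208 /133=16.60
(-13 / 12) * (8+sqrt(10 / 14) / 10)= -26 / 3 - 13 * sqrt(35) / 840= -8.76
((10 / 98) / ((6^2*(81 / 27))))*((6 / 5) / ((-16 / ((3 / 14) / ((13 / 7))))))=-1 / 122304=-0.00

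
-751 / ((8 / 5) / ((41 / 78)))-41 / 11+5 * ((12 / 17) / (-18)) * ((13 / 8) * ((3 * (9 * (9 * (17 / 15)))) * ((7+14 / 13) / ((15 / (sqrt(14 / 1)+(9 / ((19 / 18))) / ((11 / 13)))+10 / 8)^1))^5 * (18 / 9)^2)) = -172426875783563607189445298319815044191600098983 / 1781326424333823752667192790859150400351408-69500169674402896155991913594986827253598208 * sqrt(14) / 3373724288511029834596956043293845455211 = -173876.65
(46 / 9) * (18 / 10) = 46 / 5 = 9.20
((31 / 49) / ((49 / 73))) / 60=2263 / 144060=0.02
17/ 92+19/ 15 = 2003/ 1380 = 1.45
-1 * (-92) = 92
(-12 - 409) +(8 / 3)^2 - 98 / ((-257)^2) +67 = -206205860 / 594441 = -346.89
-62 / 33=-1.88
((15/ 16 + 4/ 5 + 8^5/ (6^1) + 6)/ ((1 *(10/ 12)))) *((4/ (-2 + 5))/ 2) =1312577/ 300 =4375.26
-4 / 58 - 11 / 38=-395 / 1102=-0.36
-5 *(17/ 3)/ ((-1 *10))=17/ 6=2.83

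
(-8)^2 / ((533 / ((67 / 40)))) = 536 / 2665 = 0.20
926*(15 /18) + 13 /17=39394 /51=772.43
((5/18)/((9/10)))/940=5/15228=0.00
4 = 4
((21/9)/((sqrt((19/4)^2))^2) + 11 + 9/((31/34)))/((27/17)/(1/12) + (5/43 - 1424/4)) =-514750463/8266310487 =-0.06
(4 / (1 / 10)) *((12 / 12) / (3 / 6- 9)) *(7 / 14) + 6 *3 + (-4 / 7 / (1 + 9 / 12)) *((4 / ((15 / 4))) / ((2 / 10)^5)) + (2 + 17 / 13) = -34744217 / 32487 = -1069.48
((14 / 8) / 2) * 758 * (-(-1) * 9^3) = 1934037 / 4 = 483509.25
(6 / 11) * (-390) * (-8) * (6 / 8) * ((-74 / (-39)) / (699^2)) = 2960 / 597179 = 0.00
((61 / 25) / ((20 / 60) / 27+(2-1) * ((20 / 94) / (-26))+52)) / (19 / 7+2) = 7044219 / 707777950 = 0.01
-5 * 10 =-50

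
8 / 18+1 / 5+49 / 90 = 107 / 90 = 1.19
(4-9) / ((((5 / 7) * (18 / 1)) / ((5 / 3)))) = -35 / 54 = -0.65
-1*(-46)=46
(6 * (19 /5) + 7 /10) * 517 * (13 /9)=17549.28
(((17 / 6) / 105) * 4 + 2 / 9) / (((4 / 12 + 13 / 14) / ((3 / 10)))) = 104 / 1325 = 0.08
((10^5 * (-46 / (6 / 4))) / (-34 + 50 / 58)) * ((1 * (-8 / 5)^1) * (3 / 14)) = -213440000 / 6727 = -31728.85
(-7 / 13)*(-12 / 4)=21 / 13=1.62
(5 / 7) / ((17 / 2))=10 / 119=0.08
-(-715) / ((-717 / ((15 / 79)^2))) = -53625 / 1491599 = -0.04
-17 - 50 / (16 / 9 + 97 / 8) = -20617 / 1001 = -20.60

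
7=7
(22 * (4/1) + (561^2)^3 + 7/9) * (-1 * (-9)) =280556074917247048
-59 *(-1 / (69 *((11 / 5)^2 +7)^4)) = 0.00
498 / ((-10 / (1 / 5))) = -249 / 25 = -9.96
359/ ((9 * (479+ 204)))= 359/ 6147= 0.06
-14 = -14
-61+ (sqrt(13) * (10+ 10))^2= 5139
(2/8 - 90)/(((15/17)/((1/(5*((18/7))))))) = -7.91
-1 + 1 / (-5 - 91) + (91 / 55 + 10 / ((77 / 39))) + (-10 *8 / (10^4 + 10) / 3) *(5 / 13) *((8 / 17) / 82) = 2259556541 / 395784480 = 5.71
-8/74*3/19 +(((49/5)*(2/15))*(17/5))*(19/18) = 11085881/2372625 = 4.67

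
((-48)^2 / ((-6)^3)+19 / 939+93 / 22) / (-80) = 132607 / 1652640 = 0.08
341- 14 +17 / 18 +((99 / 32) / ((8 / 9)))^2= 200574433 / 589824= 340.06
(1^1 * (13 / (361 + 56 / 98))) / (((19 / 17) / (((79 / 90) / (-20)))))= -122213 / 86560200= -0.00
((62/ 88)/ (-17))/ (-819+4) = 31/ 609620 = 0.00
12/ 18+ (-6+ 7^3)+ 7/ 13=338.21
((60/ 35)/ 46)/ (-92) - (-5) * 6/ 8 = 55539/ 14812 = 3.75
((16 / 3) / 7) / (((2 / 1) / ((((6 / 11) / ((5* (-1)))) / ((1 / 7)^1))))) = -16 / 55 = -0.29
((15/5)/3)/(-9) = -1/9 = -0.11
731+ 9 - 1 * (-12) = 752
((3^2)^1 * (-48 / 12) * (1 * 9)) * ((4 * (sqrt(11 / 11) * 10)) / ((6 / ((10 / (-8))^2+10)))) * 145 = -3621375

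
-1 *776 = -776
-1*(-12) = 12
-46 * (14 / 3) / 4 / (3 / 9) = -161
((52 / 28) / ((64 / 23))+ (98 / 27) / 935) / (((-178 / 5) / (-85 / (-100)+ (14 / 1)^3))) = -138928917541 / 2684183040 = -51.76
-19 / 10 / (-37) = 19 / 370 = 0.05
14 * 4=56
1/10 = 0.10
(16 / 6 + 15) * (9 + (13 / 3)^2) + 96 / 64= 26581 / 54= 492.24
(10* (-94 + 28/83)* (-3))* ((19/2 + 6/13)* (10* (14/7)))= 46464600/83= 559814.46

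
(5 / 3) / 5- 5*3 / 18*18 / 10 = -7 / 6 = -1.17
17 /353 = 0.05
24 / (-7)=-24 / 7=-3.43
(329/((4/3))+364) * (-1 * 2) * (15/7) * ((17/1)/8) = -88995/16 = -5562.19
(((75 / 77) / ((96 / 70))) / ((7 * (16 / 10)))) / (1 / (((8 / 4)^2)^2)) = 625 / 616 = 1.01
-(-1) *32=32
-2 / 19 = -0.11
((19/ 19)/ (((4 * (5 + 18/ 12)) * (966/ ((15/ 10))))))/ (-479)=-1/ 8020376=-0.00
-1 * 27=-27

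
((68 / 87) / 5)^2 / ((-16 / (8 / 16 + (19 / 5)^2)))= -23987 / 1051250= -0.02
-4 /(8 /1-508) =1 /125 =0.01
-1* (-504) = 504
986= 986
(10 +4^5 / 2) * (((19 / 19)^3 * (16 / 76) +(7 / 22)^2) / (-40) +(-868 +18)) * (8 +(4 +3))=-244818156861 / 36784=-6655561.03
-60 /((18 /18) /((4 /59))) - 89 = -5491 /59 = -93.07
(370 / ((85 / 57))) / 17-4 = 3062 / 289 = 10.60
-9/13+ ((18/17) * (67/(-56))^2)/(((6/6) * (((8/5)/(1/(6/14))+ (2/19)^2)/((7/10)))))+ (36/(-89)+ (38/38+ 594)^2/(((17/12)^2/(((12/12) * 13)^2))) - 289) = 330387318896632093/11082616064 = 29811311.43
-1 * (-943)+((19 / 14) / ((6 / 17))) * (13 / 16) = 1271591 / 1344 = 946.12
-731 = -731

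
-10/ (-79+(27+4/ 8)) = 0.19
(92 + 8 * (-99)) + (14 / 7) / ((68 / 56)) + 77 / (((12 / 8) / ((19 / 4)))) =-46361 / 102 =-454.52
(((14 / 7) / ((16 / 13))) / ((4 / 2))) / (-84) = -13 / 1344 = -0.01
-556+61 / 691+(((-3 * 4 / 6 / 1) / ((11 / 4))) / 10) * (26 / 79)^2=-131858127889 / 237189205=-555.92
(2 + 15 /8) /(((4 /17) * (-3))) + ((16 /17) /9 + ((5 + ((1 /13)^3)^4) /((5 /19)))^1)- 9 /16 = 7444320648760834549 /570337123798334880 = 13.05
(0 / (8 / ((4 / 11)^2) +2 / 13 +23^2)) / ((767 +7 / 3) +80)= 0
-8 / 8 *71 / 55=-71 / 55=-1.29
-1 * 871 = -871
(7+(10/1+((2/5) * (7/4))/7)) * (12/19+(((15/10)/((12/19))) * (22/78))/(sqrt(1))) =4629/208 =22.25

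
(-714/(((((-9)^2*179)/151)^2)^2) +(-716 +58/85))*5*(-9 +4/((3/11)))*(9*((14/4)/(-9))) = 70935.67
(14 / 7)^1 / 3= 2 / 3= 0.67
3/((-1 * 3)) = -1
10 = 10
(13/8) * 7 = 91/8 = 11.38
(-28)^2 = 784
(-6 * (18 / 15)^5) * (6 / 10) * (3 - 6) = 419904 / 15625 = 26.87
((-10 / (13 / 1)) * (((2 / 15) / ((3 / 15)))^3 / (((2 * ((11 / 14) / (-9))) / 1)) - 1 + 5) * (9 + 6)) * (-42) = 159600 / 143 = 1116.08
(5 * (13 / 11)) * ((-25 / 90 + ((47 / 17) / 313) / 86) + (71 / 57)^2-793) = -12752005790420 / 2725730139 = -4678.38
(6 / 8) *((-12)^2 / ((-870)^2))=3 / 21025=0.00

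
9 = 9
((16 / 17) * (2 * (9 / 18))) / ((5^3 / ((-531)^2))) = 4511376 / 2125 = 2123.00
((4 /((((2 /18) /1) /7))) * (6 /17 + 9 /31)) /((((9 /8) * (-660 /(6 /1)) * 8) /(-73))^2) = 4215239 /4782525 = 0.88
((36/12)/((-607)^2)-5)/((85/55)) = -20264662/6263633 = -3.24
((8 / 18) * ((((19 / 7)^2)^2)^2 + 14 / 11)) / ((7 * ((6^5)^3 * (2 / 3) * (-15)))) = -37379980133 / 939196174201607798784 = -0.00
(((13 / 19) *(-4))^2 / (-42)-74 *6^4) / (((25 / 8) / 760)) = -46531172864 / 1995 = -23323896.17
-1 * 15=-15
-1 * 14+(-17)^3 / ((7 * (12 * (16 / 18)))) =-79.80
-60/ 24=-5/ 2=-2.50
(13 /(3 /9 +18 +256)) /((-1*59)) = -39 /48557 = -0.00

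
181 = 181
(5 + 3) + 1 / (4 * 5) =161 / 20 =8.05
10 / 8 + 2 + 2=5.25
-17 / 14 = -1.21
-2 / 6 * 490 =-490 / 3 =-163.33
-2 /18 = -0.11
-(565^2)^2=-101904600625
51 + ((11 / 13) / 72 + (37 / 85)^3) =29370037583 / 574821000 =51.09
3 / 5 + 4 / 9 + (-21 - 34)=-53.96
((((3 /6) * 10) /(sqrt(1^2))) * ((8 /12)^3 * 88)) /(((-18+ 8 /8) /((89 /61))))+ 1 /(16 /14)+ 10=-70327 /223992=-0.31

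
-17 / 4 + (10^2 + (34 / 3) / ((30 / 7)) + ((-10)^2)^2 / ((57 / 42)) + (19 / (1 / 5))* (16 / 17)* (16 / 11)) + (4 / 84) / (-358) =6087702376909 / 801343620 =7596.87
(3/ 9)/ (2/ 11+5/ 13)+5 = 1358/ 243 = 5.59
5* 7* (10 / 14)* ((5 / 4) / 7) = 125 / 28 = 4.46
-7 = -7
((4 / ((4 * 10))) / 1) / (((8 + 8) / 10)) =1 / 16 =0.06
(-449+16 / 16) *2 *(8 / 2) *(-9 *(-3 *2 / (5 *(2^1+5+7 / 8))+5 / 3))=244224 / 5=48844.80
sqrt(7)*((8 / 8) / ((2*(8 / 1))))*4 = sqrt(7) / 4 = 0.66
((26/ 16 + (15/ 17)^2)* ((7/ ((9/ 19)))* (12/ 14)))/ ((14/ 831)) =29246491/ 16184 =1807.12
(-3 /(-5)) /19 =3 /95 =0.03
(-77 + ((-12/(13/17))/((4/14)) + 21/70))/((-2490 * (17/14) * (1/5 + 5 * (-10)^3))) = -119777/13756699710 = -0.00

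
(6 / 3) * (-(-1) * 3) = 6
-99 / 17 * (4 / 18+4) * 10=-4180 / 17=-245.88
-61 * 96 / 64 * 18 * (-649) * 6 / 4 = 3206709 / 2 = 1603354.50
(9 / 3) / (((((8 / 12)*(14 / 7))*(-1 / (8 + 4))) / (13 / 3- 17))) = 342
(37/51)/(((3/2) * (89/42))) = 1036/4539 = 0.23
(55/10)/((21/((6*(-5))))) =-55/7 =-7.86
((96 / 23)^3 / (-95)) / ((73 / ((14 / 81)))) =-458752 / 253134435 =-0.00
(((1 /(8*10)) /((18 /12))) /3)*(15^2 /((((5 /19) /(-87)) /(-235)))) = 388455 /8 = 48556.88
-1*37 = -37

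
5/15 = 1/3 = 0.33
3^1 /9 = 1 /3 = 0.33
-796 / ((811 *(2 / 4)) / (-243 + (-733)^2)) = -854977232 / 811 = -1054225.93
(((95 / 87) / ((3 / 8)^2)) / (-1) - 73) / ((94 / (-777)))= 16378901 / 24534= 667.60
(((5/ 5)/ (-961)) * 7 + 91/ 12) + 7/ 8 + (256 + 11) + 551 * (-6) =-3030.55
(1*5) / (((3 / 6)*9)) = 10 / 9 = 1.11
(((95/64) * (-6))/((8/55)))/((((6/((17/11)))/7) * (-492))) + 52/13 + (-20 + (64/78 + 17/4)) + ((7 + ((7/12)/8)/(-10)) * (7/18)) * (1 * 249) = 32735509559/49121280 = 666.42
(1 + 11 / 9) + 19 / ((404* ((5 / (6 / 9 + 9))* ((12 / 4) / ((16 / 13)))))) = 133504 / 59085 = 2.26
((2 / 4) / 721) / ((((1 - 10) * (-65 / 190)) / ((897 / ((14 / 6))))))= 437 / 5047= 0.09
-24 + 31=7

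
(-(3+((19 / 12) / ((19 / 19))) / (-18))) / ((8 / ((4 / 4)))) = -629 / 1728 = -0.36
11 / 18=0.61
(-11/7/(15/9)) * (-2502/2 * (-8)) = -330264/35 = -9436.11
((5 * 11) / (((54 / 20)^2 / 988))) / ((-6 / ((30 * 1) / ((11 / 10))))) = -24700000 / 729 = -33882.03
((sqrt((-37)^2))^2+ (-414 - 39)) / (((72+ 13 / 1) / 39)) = 35724 / 85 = 420.28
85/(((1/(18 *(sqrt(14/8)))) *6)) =255 *sqrt(7)/2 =337.33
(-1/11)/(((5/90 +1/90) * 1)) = -15/11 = -1.36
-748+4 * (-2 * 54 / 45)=-3788 / 5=-757.60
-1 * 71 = -71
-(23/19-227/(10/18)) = 38702/95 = 407.39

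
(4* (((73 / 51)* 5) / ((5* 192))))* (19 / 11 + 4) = 511 / 2992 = 0.17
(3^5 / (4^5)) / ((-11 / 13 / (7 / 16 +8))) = -2.37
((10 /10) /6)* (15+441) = 76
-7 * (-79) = 553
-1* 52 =-52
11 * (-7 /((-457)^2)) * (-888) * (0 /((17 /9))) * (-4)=0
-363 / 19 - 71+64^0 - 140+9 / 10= -43359 / 190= -228.21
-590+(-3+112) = -481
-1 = -1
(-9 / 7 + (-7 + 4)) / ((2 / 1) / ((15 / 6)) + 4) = -25 / 28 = -0.89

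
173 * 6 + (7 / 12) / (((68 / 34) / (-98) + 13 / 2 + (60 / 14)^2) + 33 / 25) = 399279427 / 384654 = 1038.02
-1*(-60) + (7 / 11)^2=7309 / 121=60.40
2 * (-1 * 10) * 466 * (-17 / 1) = 158440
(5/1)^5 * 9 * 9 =253125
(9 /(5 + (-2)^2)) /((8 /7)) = 7 /8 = 0.88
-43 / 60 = -0.72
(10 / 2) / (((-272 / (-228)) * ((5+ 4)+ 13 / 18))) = 513 / 1190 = 0.43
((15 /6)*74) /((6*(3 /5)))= 925 /18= 51.39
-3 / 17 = -0.18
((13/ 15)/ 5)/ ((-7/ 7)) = -0.17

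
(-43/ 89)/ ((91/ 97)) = -4171/ 8099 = -0.52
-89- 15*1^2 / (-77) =-6838 / 77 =-88.81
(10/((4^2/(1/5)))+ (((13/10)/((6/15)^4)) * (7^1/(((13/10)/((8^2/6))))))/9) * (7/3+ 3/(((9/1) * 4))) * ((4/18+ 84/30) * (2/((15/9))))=34523311/12150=2841.42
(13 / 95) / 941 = 13 / 89395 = 0.00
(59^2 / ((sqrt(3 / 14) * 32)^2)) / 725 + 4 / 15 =107109 / 371200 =0.29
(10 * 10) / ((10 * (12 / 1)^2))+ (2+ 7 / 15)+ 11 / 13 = 3.38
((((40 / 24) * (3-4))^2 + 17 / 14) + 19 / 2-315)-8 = -19499 / 63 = -309.51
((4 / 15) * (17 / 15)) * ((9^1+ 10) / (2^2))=1.44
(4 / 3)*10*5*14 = 2800 / 3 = 933.33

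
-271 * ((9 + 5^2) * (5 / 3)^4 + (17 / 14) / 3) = -80746889 / 1134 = -71205.37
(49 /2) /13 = 49 /26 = 1.88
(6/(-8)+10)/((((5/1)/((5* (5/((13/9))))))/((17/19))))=28305/988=28.65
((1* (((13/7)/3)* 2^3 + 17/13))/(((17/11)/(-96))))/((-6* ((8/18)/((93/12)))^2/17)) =335012.12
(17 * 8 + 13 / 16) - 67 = 1117 / 16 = 69.81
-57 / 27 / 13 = -19 / 117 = -0.16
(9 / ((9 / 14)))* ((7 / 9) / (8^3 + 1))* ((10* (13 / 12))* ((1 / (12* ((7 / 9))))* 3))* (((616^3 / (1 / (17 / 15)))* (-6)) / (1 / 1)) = -180801677056 / 1539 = -117479972.10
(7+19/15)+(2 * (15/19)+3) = 3661/285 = 12.85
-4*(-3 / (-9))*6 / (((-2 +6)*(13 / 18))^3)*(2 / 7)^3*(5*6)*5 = -874800 / 753571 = -1.16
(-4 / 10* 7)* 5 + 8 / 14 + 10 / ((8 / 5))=-201 / 28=-7.18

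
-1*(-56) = 56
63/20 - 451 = -8957/20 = -447.85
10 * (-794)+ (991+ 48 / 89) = -618413 / 89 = -6948.46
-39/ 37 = -1.05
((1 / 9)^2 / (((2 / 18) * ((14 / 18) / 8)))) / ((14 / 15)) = 60 / 49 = 1.22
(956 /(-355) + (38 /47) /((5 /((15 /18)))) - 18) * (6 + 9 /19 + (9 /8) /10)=-1029041 /7600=-135.40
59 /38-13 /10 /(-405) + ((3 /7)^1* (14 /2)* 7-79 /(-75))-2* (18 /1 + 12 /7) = -4260559 /269325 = -15.82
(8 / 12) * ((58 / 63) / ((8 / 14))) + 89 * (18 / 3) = 14447 / 27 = 535.07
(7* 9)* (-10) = -630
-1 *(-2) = 2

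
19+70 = 89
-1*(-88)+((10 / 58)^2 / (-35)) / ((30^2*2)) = 186500159 / 2119320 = 88.00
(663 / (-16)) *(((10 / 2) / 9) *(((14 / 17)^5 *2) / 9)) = -1.94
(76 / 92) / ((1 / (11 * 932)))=194788 / 23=8469.04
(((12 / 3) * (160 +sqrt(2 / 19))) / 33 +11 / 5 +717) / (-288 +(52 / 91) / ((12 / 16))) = -2.57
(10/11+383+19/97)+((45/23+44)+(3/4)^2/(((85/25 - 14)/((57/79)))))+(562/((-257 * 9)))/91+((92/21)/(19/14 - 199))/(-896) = 205873573712014215929/478752866792095896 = 430.02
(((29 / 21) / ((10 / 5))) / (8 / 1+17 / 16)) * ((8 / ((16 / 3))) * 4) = 16 / 35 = 0.46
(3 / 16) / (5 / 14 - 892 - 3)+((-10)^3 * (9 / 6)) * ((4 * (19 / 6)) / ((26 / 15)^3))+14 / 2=-267208231779 / 73379800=-3641.44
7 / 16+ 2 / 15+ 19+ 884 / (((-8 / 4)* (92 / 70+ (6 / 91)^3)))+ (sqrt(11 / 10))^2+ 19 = -176267710961 / 594374160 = -296.56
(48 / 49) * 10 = 480 / 49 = 9.80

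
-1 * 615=-615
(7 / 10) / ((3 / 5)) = 7 / 6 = 1.17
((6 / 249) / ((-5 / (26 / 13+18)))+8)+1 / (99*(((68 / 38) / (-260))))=6.44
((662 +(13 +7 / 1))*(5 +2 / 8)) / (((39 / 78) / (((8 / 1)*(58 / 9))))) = 1107568 / 3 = 369189.33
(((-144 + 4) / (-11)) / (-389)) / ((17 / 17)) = -140 / 4279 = -0.03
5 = 5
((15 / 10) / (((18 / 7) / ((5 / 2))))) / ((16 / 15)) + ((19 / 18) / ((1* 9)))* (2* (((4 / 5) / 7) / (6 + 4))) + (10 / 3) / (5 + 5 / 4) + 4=10710769 / 1814400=5.90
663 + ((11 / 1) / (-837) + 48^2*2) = 4411816 / 837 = 5270.99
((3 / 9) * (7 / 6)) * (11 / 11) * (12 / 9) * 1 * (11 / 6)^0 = 14 / 27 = 0.52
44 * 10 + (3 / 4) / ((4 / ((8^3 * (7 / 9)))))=1544 / 3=514.67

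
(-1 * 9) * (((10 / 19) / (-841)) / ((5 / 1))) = 0.00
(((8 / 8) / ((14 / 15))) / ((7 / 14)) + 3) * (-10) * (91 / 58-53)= 536940 / 203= 2645.02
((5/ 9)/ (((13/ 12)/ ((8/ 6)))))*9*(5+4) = 720/ 13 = 55.38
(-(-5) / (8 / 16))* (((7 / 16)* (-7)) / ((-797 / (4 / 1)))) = 245 / 1594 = 0.15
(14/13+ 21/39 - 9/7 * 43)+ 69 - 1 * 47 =-2882/91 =-31.67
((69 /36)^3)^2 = 148035889 /2985984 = 49.58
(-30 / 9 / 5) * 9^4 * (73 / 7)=-319302 / 7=-45614.57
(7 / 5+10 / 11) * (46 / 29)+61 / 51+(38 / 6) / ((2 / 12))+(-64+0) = -1719733 / 81345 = -21.14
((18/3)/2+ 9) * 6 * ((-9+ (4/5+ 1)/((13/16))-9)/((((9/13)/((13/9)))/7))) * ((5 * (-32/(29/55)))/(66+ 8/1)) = 73032960/1073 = 68064.27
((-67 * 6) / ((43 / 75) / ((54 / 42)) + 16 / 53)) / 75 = -191754 / 26753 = -7.17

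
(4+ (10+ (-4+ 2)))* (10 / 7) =120 / 7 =17.14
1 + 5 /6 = 11 /6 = 1.83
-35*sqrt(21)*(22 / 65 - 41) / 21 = 881*sqrt(21) / 13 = 310.56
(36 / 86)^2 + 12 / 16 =6843 / 7396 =0.93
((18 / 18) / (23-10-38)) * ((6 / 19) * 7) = -42 / 475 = -0.09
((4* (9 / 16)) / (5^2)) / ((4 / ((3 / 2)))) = 27 / 800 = 0.03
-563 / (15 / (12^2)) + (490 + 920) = -19974 / 5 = -3994.80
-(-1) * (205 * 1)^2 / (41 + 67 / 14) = 588350 / 641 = 917.86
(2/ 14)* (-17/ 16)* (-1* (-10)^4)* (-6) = -63750/ 7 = -9107.14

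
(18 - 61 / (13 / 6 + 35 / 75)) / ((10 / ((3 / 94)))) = -306 / 18565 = -0.02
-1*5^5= -3125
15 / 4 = 3.75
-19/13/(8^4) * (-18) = 171/26624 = 0.01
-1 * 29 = -29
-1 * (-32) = 32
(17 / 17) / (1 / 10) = 10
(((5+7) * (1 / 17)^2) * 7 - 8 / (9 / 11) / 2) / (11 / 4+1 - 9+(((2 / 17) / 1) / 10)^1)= 18400 / 20961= 0.88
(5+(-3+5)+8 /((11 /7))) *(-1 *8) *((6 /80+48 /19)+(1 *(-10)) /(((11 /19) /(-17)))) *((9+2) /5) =-17335829 /275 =-63039.38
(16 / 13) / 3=16 / 39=0.41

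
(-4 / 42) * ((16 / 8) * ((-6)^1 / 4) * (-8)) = -16 / 7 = -2.29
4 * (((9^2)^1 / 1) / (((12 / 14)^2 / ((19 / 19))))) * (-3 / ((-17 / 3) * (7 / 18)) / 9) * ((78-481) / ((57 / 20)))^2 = 8185413600 / 6137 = 1333780.94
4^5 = 1024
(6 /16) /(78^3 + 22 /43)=129 /163246064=0.00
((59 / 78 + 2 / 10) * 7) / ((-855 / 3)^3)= -0.00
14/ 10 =7/ 5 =1.40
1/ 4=0.25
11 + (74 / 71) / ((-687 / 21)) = 10.97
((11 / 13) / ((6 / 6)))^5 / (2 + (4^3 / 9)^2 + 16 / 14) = 91315917 / 11307357022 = 0.01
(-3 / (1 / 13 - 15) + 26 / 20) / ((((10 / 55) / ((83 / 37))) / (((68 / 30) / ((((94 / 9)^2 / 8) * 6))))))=101693592 / 198202525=0.51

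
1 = 1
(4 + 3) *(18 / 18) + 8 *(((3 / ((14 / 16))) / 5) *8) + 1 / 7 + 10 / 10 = 52.03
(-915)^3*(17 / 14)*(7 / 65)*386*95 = -47755468886625 / 13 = -3673497606663.46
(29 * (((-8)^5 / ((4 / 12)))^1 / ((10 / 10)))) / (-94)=1425408 / 47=30327.83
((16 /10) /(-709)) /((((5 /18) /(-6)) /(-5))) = -864 /3545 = -0.24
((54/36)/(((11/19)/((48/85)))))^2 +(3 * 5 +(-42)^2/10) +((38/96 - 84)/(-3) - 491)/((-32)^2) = 24890970472109/128909721600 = 193.09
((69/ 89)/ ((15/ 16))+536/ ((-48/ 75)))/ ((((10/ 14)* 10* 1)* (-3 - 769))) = 5212473/ 34354000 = 0.15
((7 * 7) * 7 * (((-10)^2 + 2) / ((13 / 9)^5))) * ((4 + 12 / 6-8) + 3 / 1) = 2065888314 / 371293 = 5564.04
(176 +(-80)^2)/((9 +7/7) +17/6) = 39456/77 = 512.42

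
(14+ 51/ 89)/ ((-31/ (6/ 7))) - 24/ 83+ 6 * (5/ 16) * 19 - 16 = 242792359/ 12823832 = 18.93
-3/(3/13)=-13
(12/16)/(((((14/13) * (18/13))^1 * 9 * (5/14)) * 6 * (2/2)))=169/6480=0.03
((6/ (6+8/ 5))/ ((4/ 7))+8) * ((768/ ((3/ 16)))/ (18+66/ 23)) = 524768/ 285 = 1841.29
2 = 2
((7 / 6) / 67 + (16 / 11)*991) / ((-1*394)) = -6374189 / 1742268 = -3.66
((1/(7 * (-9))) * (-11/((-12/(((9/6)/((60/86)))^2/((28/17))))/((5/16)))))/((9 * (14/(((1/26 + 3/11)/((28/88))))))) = -30772907/310671728640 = -0.00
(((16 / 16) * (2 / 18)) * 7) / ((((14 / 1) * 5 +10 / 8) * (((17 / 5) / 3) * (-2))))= -14 / 2907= -0.00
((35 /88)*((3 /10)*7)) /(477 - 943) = -147 /82016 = -0.00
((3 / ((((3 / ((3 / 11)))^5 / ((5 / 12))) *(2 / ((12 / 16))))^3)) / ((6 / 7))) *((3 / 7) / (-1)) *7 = -2625 / 273760136030824103936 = -0.00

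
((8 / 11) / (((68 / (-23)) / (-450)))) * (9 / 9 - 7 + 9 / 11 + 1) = -952200 / 2057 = -462.91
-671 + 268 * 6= 937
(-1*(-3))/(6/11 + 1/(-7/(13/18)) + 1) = 2.08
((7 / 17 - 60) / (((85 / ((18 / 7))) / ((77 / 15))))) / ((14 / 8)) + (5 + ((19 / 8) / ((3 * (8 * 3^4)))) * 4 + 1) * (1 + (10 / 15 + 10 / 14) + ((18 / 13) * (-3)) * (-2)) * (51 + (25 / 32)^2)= 12985754394763537 / 3926419660800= 3307.28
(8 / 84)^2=4 / 441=0.01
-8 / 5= -1.60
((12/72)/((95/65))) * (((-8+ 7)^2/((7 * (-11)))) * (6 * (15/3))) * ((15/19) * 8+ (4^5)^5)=-198640912135806920/3971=-50022894015564.57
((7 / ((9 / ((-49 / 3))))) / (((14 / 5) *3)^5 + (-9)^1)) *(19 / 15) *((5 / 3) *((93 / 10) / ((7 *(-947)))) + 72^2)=-39991943481875 / 20045549897298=-2.00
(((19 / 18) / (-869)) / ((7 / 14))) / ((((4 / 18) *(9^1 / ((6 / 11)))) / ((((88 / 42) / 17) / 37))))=-76 / 34435863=-0.00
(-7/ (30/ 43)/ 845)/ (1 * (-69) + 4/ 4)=301/ 1723800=0.00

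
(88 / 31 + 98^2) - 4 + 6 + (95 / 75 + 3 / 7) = 9610.53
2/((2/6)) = 6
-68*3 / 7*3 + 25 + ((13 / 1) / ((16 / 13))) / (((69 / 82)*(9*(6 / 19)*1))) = -12104539 / 208656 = -58.01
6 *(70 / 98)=4.29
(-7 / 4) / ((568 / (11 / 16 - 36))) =3955 / 36352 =0.11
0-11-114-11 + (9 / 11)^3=-180287 / 1331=-135.45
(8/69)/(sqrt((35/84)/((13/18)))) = 8 * sqrt(390)/1035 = 0.15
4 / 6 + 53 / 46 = 251 / 138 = 1.82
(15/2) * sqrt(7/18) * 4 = 5 * sqrt(14) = 18.71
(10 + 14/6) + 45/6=119/6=19.83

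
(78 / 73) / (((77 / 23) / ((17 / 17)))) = 1794 / 5621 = 0.32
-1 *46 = -46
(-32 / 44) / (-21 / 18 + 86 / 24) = -96 / 319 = -0.30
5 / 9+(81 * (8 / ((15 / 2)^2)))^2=749621 / 5625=133.27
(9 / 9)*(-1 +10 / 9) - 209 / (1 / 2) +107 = -2798 / 9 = -310.89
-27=-27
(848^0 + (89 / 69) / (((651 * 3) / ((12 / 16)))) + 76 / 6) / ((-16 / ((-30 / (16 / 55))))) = 675306775 / 7666176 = 88.09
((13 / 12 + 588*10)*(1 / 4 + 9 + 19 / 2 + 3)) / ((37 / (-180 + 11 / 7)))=-2556224633 / 4144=-616849.57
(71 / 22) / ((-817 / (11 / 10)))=-71 / 16340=-0.00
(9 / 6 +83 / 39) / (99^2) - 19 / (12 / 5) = -12103669 / 1528956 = -7.92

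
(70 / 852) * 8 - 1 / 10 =1187 / 2130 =0.56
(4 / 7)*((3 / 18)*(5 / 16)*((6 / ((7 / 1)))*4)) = 5 / 49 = 0.10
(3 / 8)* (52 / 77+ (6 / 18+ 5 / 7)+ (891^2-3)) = 22923277 / 77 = 297704.90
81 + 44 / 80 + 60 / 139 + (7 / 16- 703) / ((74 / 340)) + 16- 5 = -644933889 / 205720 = -3135.01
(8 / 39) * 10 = 80 / 39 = 2.05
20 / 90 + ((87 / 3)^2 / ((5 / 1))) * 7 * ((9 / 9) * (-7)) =-8241.58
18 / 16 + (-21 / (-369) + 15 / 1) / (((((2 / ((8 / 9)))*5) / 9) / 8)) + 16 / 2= 519007 / 4920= 105.49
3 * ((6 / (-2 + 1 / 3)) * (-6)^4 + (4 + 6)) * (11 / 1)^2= -8449914 / 5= -1689982.80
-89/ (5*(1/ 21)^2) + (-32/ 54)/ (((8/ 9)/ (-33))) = -39139/ 5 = -7827.80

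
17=17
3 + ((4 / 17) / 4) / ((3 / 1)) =154 / 51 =3.02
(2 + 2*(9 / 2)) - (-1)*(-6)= 5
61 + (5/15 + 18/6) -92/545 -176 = -182851/1635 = -111.84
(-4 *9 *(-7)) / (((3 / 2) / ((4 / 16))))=42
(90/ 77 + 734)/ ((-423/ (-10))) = 566080/ 32571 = 17.38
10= 10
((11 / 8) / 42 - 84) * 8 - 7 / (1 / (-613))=152009 / 42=3619.26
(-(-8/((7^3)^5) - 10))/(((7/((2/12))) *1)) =7912602516573/33232930569601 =0.24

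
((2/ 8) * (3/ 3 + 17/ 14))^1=31/ 56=0.55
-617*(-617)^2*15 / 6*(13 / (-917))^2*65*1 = -12901064831525 / 1681778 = -7671086.69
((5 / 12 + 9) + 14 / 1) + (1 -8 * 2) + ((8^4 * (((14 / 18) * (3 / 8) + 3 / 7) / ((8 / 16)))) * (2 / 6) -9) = 495469 / 252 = 1966.15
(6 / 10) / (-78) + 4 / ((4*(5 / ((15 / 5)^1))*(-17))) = -19 / 442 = -0.04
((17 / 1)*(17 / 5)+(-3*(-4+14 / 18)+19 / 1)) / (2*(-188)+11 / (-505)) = -130997 / 569673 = -0.23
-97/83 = -1.17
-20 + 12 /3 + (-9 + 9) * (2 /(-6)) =-16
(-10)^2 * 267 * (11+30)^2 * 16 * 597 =428719550400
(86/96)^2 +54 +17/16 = 128713/2304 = 55.87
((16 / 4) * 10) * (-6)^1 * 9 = -2160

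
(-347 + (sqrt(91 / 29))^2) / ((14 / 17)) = -84762 / 203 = -417.55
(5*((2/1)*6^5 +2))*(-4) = -311080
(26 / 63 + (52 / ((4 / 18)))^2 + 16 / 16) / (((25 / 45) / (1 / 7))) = 14080.48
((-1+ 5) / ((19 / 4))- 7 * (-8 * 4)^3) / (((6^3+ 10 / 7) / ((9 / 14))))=9805860 / 14459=678.18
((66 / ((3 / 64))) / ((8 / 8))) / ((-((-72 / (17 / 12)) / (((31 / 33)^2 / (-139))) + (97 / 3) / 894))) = -61692694272 / 350765731697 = -0.18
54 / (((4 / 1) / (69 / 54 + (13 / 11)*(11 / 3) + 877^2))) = 41533269 / 4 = 10383317.25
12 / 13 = 0.92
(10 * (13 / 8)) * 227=14755 / 4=3688.75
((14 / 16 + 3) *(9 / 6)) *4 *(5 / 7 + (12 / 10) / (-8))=7347 / 560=13.12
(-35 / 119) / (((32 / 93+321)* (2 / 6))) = -0.00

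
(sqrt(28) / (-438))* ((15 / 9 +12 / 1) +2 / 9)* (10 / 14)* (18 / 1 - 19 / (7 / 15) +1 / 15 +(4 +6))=166000* sqrt(7) / 289737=1.52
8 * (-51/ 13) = -408/ 13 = -31.38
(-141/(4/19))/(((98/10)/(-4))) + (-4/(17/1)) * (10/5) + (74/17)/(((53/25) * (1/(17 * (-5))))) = 4342869/44149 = 98.37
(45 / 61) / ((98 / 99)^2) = 441045 / 585844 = 0.75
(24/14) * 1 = 12/7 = 1.71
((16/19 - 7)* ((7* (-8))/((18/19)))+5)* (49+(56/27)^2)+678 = 1648055/81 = 20346.36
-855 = -855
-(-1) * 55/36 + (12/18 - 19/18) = 41/36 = 1.14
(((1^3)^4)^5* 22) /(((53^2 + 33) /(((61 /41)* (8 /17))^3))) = 0.00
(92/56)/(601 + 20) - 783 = -295973/378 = -783.00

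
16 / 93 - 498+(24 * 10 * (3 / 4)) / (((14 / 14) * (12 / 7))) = -36533 / 93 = -392.83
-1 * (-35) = 35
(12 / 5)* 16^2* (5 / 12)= 256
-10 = -10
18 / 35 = 0.51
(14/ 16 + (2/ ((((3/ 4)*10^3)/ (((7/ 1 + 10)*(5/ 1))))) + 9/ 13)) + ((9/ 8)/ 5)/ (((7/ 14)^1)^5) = 70153/ 7800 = 8.99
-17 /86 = -0.20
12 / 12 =1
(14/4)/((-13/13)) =-7/2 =-3.50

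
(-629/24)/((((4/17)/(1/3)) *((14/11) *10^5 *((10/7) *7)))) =-117623/4032000000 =-0.00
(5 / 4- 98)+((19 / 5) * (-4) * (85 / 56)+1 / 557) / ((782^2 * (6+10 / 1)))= -7381892287193 / 76298626432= -96.75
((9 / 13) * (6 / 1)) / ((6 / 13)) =9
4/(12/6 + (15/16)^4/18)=1.96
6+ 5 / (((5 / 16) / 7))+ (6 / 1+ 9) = 133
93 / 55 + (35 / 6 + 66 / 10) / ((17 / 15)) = 23677 / 1870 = 12.66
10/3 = 3.33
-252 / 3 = -84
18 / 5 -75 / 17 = -69 / 85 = -0.81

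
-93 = -93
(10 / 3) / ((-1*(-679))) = 0.00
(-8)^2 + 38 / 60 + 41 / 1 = 3169 / 30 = 105.63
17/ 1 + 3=20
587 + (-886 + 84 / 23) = -6793 / 23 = -295.35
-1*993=-993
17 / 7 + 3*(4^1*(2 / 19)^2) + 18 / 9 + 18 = 57013 / 2527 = 22.56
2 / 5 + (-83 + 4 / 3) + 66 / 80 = -9653 / 120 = -80.44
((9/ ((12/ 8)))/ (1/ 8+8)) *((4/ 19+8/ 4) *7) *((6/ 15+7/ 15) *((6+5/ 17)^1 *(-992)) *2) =-998602752/ 8075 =-123665.98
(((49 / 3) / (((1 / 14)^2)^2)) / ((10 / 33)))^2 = 107186928084544 / 25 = 4287477123381.76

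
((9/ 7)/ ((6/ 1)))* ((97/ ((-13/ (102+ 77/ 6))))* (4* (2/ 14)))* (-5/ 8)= 25705/ 392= 65.57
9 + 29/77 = 722/77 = 9.38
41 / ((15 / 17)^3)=201433 / 3375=59.68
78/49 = 1.59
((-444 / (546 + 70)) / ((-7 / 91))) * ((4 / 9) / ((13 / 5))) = 370 / 231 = 1.60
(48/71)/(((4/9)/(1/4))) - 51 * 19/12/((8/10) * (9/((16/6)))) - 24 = -205223/3834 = -53.53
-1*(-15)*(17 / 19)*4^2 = 4080 / 19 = 214.74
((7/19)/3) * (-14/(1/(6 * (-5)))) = 980/19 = 51.58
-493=-493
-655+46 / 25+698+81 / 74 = 84979 / 1850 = 45.93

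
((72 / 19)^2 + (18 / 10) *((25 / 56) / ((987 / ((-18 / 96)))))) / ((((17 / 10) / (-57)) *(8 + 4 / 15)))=-343832402475 / 5903344384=-58.24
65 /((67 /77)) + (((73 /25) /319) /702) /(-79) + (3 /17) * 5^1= 38075674196353 /503754129450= 75.58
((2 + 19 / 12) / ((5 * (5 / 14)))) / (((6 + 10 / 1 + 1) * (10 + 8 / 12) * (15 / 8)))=0.01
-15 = -15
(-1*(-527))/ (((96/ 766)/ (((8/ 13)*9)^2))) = 21798828/ 169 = 128987.15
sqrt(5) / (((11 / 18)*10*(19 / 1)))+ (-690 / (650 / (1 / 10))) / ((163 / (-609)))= 9*sqrt(5) / 1045+ 42021 / 105950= 0.42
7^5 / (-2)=-16807 / 2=-8403.50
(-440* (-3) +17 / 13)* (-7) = -120239 / 13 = -9249.15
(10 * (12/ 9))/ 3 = 40/ 9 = 4.44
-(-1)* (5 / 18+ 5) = 95 / 18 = 5.28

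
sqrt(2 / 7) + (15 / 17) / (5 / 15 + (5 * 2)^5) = 45 / 5100017 + sqrt(14) / 7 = 0.53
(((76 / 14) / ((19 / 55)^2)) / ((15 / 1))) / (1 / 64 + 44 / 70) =387200 / 82251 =4.71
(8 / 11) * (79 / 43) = 632 / 473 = 1.34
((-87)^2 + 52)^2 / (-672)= -58079641 / 672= -86428.04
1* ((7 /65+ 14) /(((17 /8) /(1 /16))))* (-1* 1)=-917 /2210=-0.41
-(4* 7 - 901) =873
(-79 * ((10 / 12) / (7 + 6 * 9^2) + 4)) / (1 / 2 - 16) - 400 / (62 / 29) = -166.70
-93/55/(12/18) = -279/110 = -2.54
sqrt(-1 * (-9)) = 3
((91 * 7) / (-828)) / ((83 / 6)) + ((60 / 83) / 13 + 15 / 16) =1116757 / 1191216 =0.94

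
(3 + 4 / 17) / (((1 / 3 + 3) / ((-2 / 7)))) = -33 / 119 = -0.28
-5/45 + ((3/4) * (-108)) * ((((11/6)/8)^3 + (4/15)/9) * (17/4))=-10656821/737280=-14.45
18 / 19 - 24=-438 / 19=-23.05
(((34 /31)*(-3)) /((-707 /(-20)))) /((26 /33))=-33660 /284921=-0.12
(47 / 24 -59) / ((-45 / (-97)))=-132793 / 1080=-122.96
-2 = -2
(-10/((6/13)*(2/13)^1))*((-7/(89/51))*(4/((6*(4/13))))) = 1307215/1068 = 1223.98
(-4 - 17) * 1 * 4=-84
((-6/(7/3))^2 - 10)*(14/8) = -83/14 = -5.93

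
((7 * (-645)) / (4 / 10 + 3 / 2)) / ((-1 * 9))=15050 / 57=264.04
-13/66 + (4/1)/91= -919/6006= -0.15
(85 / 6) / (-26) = -85 / 156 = -0.54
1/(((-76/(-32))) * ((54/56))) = 224/513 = 0.44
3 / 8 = 0.38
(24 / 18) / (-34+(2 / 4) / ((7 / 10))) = -0.04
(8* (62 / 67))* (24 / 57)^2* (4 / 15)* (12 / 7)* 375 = 38092800 / 169309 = 224.99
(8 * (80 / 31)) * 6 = 3840 / 31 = 123.87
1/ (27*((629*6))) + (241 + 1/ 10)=61419022/ 254745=241.10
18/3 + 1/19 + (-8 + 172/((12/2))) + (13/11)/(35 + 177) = 3552377/132924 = 26.72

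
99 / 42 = 33 / 14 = 2.36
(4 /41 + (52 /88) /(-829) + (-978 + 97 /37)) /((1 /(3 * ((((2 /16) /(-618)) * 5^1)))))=134915794795 /45595291808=2.96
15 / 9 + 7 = 26 / 3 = 8.67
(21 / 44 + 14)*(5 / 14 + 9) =11921 / 88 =135.47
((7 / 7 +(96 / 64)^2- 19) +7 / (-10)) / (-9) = 329 / 180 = 1.83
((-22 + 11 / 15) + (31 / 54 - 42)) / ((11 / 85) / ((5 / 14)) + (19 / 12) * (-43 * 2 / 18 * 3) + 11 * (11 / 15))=2877590 / 654783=4.39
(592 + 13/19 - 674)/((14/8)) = -6180/133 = -46.47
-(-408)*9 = 3672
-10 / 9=-1.11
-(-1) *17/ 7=17/ 7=2.43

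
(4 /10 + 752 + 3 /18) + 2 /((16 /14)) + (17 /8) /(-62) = 5611861 /7440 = 754.28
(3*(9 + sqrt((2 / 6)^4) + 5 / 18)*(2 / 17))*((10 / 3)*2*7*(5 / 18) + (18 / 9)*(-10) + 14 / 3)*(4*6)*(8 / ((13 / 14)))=-745472 / 459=-1624.12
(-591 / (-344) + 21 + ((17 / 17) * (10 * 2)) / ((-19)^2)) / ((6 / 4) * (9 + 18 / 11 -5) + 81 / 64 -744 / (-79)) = 19660916440 / 16522262079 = 1.19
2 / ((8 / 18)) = 9 / 2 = 4.50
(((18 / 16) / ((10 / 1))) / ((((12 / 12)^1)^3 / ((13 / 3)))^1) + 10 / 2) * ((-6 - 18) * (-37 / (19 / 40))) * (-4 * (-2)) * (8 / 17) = 12474624 / 323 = 38621.13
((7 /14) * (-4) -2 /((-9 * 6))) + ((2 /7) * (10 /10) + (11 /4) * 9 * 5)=92287 /756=122.07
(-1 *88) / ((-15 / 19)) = 1672 / 15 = 111.47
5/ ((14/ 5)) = 25/ 14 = 1.79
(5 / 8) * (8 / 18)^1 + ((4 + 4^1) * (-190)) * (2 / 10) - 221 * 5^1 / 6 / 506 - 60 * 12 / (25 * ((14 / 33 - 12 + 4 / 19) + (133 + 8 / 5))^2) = -413393861845949417 / 1359454326303348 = -304.09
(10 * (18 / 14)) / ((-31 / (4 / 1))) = -360 / 217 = -1.66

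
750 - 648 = 102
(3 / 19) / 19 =3 / 361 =0.01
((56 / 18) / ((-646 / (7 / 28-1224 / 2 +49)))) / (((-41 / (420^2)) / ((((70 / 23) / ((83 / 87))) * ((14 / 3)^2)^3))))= -2360281827772288000 / 6143255541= -384207007.51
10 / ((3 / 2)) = 20 / 3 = 6.67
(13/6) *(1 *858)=1859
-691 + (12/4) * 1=-688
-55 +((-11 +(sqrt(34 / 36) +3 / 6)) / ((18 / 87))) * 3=-829 / 4 +29 * sqrt(34) / 12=-193.16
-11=-11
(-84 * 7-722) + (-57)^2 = 1939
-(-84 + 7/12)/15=5.56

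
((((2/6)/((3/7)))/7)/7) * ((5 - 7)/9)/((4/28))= -2/81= -0.02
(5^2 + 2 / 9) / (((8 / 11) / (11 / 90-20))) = -4467133 / 6480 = -689.37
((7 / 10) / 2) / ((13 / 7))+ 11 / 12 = 431 / 390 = 1.11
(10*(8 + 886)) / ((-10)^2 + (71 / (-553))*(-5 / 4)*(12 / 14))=13842696 / 155053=89.28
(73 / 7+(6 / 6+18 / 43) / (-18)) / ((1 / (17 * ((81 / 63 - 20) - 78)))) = -17016.48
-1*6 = -6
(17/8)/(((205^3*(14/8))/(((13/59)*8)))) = 884/3558046625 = 0.00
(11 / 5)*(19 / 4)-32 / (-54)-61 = -26977 / 540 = -49.96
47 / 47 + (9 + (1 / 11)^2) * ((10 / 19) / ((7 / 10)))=125093 / 16093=7.77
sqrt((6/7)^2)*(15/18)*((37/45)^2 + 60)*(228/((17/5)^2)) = 46690220/54621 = 854.80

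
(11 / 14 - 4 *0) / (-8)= -11 / 112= -0.10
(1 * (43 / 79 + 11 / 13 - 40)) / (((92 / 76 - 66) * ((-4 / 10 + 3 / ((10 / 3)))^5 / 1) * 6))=12054208 / 3792711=3.18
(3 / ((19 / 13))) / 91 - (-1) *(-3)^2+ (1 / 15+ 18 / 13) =271639 / 25935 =10.47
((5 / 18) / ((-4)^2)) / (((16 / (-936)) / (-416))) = 845 / 2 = 422.50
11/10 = 1.10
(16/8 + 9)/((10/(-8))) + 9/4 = -131/20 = -6.55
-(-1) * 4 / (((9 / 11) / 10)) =440 / 9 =48.89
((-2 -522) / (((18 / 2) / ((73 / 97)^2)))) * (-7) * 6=39093544 / 28227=1384.97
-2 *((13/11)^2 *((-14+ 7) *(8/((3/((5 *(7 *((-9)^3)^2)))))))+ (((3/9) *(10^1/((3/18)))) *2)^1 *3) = 117356315520/121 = 969886905.12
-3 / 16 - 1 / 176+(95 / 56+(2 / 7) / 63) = 29257 / 19404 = 1.51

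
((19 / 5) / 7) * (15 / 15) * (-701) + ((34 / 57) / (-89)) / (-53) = -3581065021 / 9410415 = -380.54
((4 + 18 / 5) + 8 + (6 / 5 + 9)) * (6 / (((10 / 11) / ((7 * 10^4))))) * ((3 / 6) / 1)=5959800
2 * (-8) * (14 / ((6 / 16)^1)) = -1792 / 3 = -597.33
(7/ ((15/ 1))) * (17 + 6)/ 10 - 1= 11/ 150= 0.07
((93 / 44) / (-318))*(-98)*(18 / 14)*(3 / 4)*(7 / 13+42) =3240027 / 121264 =26.72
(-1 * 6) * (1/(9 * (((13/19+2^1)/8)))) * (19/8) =-722/153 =-4.72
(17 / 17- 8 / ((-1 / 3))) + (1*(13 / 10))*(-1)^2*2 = 138 / 5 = 27.60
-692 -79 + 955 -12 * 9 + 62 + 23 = 161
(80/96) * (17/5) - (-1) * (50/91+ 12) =8399/546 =15.38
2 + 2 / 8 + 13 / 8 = 31 / 8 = 3.88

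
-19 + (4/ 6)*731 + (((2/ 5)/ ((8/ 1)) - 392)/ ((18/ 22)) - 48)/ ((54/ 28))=52663/ 270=195.05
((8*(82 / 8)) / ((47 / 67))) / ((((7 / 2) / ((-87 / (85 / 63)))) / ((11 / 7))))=-94639644 / 27965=-3384.22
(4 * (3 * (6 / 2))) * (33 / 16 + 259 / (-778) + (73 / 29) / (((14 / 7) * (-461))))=62.17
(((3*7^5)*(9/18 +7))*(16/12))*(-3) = -1512630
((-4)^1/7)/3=-4/21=-0.19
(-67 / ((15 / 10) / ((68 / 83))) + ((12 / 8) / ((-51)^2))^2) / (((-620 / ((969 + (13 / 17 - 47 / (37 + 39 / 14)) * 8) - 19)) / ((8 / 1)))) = 8186381921872259 / 18313953101793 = 447.00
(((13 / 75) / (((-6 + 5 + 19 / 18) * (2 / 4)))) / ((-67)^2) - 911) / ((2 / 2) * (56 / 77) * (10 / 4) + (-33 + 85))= -1124605009 / 66437200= -16.93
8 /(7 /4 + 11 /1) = 0.63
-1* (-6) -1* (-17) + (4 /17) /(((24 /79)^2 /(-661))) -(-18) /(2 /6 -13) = -77377039 /46512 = -1663.59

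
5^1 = 5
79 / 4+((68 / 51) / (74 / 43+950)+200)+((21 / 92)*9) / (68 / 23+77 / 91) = 2562574867 / 11632647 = 220.29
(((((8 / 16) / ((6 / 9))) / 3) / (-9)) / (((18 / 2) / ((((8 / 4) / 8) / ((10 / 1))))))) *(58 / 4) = -29 / 25920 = -0.00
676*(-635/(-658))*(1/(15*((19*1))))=42926/18753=2.29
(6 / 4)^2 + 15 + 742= 3037 / 4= 759.25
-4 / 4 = -1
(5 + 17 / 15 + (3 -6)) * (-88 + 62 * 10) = 25004 / 15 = 1666.93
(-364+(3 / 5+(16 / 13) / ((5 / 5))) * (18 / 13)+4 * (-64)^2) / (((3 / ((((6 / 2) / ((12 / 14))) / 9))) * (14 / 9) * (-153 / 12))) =-1504338 / 14365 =-104.72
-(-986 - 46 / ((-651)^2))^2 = -174613525020380224 / 179607287601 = -972196.21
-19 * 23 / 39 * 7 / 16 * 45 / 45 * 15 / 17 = -15295 / 3536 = -4.33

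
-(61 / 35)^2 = -3721 / 1225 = -3.04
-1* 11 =-11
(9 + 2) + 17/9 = 116/9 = 12.89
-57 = -57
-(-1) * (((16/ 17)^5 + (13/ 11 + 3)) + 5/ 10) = 169313943/ 31236854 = 5.42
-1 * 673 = -673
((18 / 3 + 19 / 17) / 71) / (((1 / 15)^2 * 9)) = 3025 / 1207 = 2.51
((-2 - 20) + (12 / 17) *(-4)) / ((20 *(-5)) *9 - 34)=211 / 7939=0.03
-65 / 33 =-1.97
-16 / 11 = -1.45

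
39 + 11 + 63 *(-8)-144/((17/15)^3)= -2716502/4913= -552.92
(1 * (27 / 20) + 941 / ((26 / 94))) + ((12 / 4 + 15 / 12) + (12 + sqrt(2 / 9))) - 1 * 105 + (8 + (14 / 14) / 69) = sqrt(2) / 3 + 14902271 / 4485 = 3323.16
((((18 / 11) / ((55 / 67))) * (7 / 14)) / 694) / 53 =603 / 22253110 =0.00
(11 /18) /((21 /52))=286 /189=1.51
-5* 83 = -415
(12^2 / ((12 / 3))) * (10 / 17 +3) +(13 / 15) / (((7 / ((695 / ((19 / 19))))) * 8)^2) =42009673 / 159936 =262.67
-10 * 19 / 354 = -95 / 177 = -0.54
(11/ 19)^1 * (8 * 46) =213.05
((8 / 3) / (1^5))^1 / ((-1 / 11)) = -29.33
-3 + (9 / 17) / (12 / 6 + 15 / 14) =-2.83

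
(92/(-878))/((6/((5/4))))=-115/5268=-0.02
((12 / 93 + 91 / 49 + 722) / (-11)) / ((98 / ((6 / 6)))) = -157105 / 233926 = -0.67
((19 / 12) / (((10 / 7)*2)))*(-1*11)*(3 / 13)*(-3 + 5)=-1463 / 520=-2.81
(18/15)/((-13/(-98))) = 588/65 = 9.05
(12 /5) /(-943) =-12 /4715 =-0.00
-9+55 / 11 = -4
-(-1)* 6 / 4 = 3 / 2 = 1.50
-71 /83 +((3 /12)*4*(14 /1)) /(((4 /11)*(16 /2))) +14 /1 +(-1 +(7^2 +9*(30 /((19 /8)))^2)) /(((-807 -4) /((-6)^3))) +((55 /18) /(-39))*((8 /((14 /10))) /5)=394641871215757 /955281324816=413.12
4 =4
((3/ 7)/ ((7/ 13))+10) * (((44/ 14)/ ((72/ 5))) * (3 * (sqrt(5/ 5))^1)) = 7.07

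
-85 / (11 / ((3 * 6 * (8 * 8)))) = -97920 / 11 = -8901.82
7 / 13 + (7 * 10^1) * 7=6377 / 13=490.54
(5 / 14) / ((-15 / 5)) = -5 / 42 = -0.12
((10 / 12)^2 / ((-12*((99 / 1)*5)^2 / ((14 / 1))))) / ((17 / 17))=-7 / 2117016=-0.00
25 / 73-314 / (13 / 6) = -137207 / 949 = -144.58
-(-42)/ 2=21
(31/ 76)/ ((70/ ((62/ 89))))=961/ 236740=0.00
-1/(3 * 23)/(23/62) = -62/1587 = -0.04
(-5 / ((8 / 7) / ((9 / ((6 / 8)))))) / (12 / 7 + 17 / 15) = -11025 / 598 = -18.44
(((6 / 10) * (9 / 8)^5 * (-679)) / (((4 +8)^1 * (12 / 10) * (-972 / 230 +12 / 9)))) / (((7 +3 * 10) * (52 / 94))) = 216709534755 / 251678162944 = 0.86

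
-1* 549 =-549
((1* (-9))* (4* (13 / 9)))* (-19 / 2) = 494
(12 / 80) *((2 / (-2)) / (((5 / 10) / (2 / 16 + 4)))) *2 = -99 / 40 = -2.48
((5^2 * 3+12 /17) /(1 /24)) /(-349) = -5.21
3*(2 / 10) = 3 / 5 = 0.60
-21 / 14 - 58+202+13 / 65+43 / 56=40171 / 280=143.47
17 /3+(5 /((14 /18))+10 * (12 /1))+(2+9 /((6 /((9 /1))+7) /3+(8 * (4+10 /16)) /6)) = 135.13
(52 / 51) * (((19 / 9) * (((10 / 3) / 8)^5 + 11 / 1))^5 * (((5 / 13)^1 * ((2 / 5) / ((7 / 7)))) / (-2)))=-382595918355253988728714014403826522543 / 718214027568492971151045156667392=-532704.60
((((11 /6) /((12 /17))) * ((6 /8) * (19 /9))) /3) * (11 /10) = 39083 /25920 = 1.51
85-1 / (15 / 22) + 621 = 10568 / 15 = 704.53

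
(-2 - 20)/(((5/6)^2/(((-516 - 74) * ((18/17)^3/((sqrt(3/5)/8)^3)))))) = 31006457856 * sqrt(15)/4913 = 24442803.77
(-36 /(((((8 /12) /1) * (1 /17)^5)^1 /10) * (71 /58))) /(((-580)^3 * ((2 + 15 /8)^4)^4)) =1348832979025183899648 /1085879050566154482211560724775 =0.00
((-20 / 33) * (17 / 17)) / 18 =-10 / 297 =-0.03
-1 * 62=-62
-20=-20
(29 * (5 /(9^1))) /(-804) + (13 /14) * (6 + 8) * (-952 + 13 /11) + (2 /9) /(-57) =-6231107743 /504108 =-12360.66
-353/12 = -29.42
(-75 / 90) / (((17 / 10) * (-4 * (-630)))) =-5 / 25704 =-0.00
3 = 3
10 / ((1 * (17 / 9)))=90 / 17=5.29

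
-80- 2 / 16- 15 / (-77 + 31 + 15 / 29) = -841999 / 10552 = -79.80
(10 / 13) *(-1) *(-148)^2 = -219040 / 13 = -16849.23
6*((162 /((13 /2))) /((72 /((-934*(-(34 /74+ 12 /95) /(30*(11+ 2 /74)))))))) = 2884659 /839800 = 3.43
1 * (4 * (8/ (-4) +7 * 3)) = 76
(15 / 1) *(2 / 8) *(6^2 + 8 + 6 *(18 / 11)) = 201.82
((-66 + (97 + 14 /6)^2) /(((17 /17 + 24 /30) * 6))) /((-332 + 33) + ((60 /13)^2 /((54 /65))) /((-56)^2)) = -1123795400 /370249947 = -3.04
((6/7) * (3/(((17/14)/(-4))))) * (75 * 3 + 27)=-36288/17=-2134.59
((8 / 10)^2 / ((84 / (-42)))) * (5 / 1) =-8 / 5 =-1.60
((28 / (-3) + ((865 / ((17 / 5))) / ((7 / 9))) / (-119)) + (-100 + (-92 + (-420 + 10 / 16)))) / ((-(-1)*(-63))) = 211890617 / 21411432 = 9.90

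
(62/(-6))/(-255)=31/765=0.04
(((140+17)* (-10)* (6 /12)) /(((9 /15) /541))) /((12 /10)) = -10617125 /18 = -589840.28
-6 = -6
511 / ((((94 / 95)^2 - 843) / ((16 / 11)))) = -73788400 / 83591629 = -0.88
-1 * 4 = -4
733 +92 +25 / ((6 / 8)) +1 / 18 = 15451 / 18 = 858.39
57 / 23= 2.48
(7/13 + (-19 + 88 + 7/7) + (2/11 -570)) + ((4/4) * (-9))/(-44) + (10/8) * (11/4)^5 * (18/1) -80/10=887859121/292864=3031.64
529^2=279841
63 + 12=75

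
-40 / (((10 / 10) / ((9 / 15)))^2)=-72 / 5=-14.40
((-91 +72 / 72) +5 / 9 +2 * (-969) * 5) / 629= -15.55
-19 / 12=-1.58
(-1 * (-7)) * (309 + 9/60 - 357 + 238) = 26621/20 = 1331.05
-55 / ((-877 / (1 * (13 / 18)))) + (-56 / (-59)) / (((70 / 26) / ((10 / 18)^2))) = 1291745 / 8382366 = 0.15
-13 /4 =-3.25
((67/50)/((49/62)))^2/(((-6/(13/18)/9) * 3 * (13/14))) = -4313929/3858750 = -1.12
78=78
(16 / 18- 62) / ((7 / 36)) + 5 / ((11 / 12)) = -23780 / 77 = -308.83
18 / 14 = 9 / 7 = 1.29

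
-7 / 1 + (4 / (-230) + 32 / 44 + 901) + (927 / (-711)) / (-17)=1520148439 / 1698895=894.79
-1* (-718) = 718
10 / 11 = 0.91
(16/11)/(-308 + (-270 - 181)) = -16/8349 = -0.00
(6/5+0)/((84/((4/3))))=2/105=0.02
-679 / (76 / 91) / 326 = -61789 / 24776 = -2.49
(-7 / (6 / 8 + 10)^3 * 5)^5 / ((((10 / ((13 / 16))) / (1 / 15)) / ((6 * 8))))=-14662682804224000 / 3177070365797955661914307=-0.00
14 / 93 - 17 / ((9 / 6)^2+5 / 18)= -55642 / 8463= -6.57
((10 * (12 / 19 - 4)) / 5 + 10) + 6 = 9.26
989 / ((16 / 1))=989 / 16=61.81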